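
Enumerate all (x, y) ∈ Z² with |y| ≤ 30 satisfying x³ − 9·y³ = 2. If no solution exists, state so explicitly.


The equation is x³ - 9y³ = 2. For fixed y, x³ = 9·y³ + 2, so a solution requires the RHS to be a perfect cube.
Strategy: iterate y from -30 to 30, compute RHS = 9·y³ + 2, and check whether it is a (positive or negative) perfect cube.
Check small values of y:
  y = 0: RHS = 2 is not a perfect cube.
  y = 1: RHS = 11 is not a perfect cube.
  y = -1: RHS = -7 is not a perfect cube.
  y = 2: RHS = 74 is not a perfect cube.
  y = -2: RHS = -70 is not a perfect cube.
  y = 3: RHS = 245 is not a perfect cube.
  y = -3: RHS = -241 is not a perfect cube.
Continuing the search up to |y| = 30 finds no solutions either.
No (x, y) in the scanned range satisfies the equation.

No integer solutions with |y| ≤ 30.


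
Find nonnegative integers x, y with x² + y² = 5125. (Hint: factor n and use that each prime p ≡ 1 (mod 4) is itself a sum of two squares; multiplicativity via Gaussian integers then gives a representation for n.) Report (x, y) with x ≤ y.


Step 1: Factor n = 5125 = 5^3 · 41.
Step 2: Check the mod-4 condition on each prime factor: 5 ≡ 1 (mod 4), exponent 3; 41 ≡ 1 (mod 4), exponent 1.
All primes ≡ 3 (mod 4) appear to even exponent (or don't appear), so by the two-squares theorem n IS expressible as a sum of two squares.
Step 3: Build a representation. Group n = k² · m with k = 5 and m = 5 · 41 = 205 (a product of primes ≡ 1 (mod 4)); a representation of m scales to one of n via (k·x)² + (k·y)² = k²(x² + y²). Each prime p ≡ 1 (mod 4) is itself a sum of two squares; find a² by testing p − a² for a perfect square:
  5: 5 − 1² = 4 = 2² ⇒ 5 = 1² + 2².
  41: 41 − 1² = 40, 41 − 2² = 37, 41 − 3² = 32, 41 − 4² = 25 = 5² ⇒ 41 = 4² + 5².
  Combine using the Brahmagupta–Fibonacci identity (a² + b²)(c² + d²) = (ac − bd)² + (ad + bc)² = (ac + bd)² + (ad − bc)²:
  5 · 41 = 205: from (1² + 2²)(4² + 5²), take (1·4 − 2·5, 1·5 + 2·4) = (4 − 10, 5 + 8) = (-6, 13); dropping signs (only squares matter) gives (6, 13); check 6² + 13² = 36 + 169 = 205 ✓.
  Scale by k = 5: (5·6, 5·13) = (30, 65).
Step 4: Order so x ≤ y and verify: 30² + 65² = 900 + 4225 = 5125 = n. ✓

n = 5125 = 30² + 65² (one valid representation with x ≤ y).


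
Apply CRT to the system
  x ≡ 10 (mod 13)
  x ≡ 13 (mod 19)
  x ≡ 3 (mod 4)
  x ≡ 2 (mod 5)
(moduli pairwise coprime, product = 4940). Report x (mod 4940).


Product of moduli M = 13 · 19 · 4 · 5 = 4940.
Merge one congruence at a time:
  Start: x ≡ 10 (mod 13).
  Combine with x ≡ 13 (mod 19); new modulus lcm = 247.
    Write x = 10 + 13·t and substitute into x ≡ 13 (mod 19): 13·t ≡ 13 − 10 = 3 (mod 19).
    The inverse of 13 mod 19 is 3 (since 13·3 = 39 = 2·19 + 1), so t ≡ 3·3 = 9 ≡ 9 (mod 19).
    Then x = 10 + 13·9 = 127, valid modulo lcm(13, 19) = 247: x ≡ 127 (mod 247).
  Combine with x ≡ 3 (mod 4); new modulus lcm = 988.
    Write x = 127 + 247·t and substitute into x ≡ 3 (mod 4): 247·t ≡ 3 − 127 = -124 (mod 4).
    Reduce coefficients mod 4: 3·t ≡ 0 (mod 4).
    The inverse of 3 mod 4 is 3 (since 3·3 = 9 = 2·4 + 1), so t ≡ 3·0 = 0 ≡ 0 (mod 4).
    Then x = 127 + 247·0 = 127, valid modulo lcm(247, 4) = 988: x ≡ 127 (mod 988).
  Combine with x ≡ 2 (mod 5); new modulus lcm = 4940.
    Write x = 127 + 988·t and substitute into x ≡ 2 (mod 5): 988·t ≡ 2 − 127 = -125 (mod 5).
    Reduce coefficients mod 5: 3·t ≡ 0 (mod 5).
    The inverse of 3 mod 5 is 2 (since 3·2 = 6 = 1·5 + 1), so t ≡ 2·0 = 0 ≡ 0 (mod 5).
    Then x = 127 + 988·0 = 127, valid modulo lcm(988, 5) = 4940: x ≡ 127 (mod 4940).
Verify against each original: 127 mod 13 = 10, 127 mod 19 = 13, 127 mod 4 = 3, 127 mod 5 = 2.

x ≡ 127 (mod 4940).


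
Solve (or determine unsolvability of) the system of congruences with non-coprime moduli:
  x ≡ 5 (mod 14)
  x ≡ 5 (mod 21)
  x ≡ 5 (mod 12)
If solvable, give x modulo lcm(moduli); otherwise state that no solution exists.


Moduli 14, 21, 12 are not pairwise coprime, so CRT works modulo lcm(m_i) when all pairwise compatibility conditions hold.
Pairwise compatibility: gcd(m_i, m_j) must divide a_i - a_j for every pair.
Merge one congruence at a time:
  Start: x ≡ 5 (mod 14).
  Combine with x ≡ 5 (mod 21): gcd(14, 21) = 7; 5 - 5 = 0, which IS divisible by 7, so compatible.
    Write x = 5 + 14·t and substitute into x ≡ 5 (mod 21): 14·t ≡ 5 − 5 = 0 (mod 21).
    Divide the congruence (and modulus) by g = 7: 2·t ≡ 0 (mod 3).
    The inverse of 2 mod 3 is 2 (since 2·2 = 4 = 1·3 + 1), so t ≡ 2·0 = 0 ≡ 0 (mod 3).
    Then x = 5 + 14·0 = 5, valid modulo lcm(14, 21) = 42: x ≡ 5 (mod 42).
  Combine with x ≡ 5 (mod 12): gcd(42, 12) = 6; 5 - 5 = 0, which IS divisible by 6, so compatible.
    Write x = 5 + 42·t and substitute into x ≡ 5 (mod 12): 42·t ≡ 5 − 5 = 0 (mod 12).
    Divide the congruence (and modulus) by g = 6: 7·t ≡ 0 (mod 2).
    Reduce coefficients mod 2: 1·t ≡ 0 (mod 2).
    So t ≡ 0 (mod 2).
    Then x = 5 + 42·0 = 5, valid modulo lcm(42, 12) = 84: x ≡ 5 (mod 84).
Verify: 5 mod 14 = 5, 5 mod 21 = 5, 5 mod 12 = 5.

x ≡ 5 (mod 84).


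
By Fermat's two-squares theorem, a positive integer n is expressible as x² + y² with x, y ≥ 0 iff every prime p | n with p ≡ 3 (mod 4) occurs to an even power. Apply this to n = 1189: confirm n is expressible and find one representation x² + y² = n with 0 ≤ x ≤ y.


Step 1: Factor n = 1189 = 29 · 41.
Step 2: Check the mod-4 condition on each prime factor: 29 ≡ 1 (mod 4), exponent 1; 41 ≡ 1 (mod 4), exponent 1.
All primes ≡ 3 (mod 4) appear to even exponent (or don't appear), so by the two-squares theorem n IS expressible as a sum of two squares.
Step 3: Build a representation. Here n = 29 · 41 is a product of primes ≡ 1 (mod 4). Each prime p ≡ 1 (mod 4) is itself a sum of two squares; find a² by testing p − a² for a perfect square:
  29: 29 − 1² = 28, 29 − 2² = 25 = 5² ⇒ 29 = 2² + 5².
  41: 41 − 1² = 40, 41 − 2² = 37, 41 − 3² = 32, 41 − 4² = 25 = 5² ⇒ 41 = 4² + 5².
  Combine using the Brahmagupta–Fibonacci identity (a² + b²)(c² + d²) = (ac − bd)² + (ad + bc)² = (ac + bd)² + (ad − bc)²:
  29 · 41 = 1189: from (2² + 5²)(4² + 5²), take (2·4 − 5·5, 2·5 + 5·4) = (8 − 25, 10 + 20) = (-17, 30); dropping signs (only squares matter) gives (17, 30); check 17² + 30² = 289 + 900 = 1189 ✓.
Step 4: Order so x ≤ y and verify: 17² + 30² = 289 + 900 = 1189 = n. ✓

n = 1189 = 17² + 30² (one valid representation with x ≤ y).


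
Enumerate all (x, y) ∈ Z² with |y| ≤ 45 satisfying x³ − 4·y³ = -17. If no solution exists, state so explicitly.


The equation is x³ - 4y³ = -17. For fixed y, x³ = 4·y³ − 17, so a solution requires the RHS to be a perfect cube.
Strategy: iterate y from -45 to 45, compute RHS = 4·y³ − 17, and check whether it is a (positive or negative) perfect cube.
Check small values of y:
  y = 0: RHS = -17 is not a perfect cube.
  y = 1: RHS = -13 is not a perfect cube.
  y = -1: RHS = -21 is not a perfect cube.
  y = 2: RHS = 15 is not a perfect cube.
  y = -2: RHS = -49 is not a perfect cube.
  y = 3: RHS = 91 is not a perfect cube.
  y = -3: RHS = -125 = (-5)³ ⇒ x = -5 works.
Continuing the search up to |y| = 45 finds no further solutions beyond those listed.
Collected solutions: (-5, -3).

Solutions (with |y| ≤ 45): (-5, -3).


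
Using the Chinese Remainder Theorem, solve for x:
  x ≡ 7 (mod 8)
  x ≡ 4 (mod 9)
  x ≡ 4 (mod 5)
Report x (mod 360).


Moduli 8, 9, 5 are pairwise coprime; by CRT there is a unique solution modulo M = 8 · 9 · 5 = 360.
Solve pairwise, accumulating the modulus:
  Start with x ≡ 7 (mod 8).
  Combine with x ≡ 4 (mod 9): since gcd(8, 9) = 1, we get a unique residue mod 72.
    Write x = 7 + 8·t and substitute into x ≡ 4 (mod 9): 8·t ≡ 4 − 7 = -3 (mod 9).
    Reduce coefficients mod 9: 8·t ≡ 6 (mod 9).
    The inverse of 8 mod 9 is 8 (since 8·8 = 64 = 7·9 + 1), so t ≡ 8·6 = 48 ≡ 3 (mod 9).
    Then x = 7 + 8·3 = 31, valid modulo lcm(8, 9) = 72: x ≡ 31 (mod 72).
  Combine with x ≡ 4 (mod 5): since gcd(72, 5) = 1, we get a unique residue mod 360.
    Write x = 31 + 72·t and substitute into x ≡ 4 (mod 5): 72·t ≡ 4 − 31 = -27 (mod 5).
    Reduce coefficients mod 5: 2·t ≡ 3 (mod 5).
    The inverse of 2 mod 5 is 3 (since 2·3 = 6 = 1·5 + 1), so t ≡ 3·3 = 9 ≡ 4 (mod 5).
    Then x = 31 + 72·4 = 319, valid modulo lcm(72, 5) = 360: x ≡ 319 (mod 360).
Verify: 319 mod 8 = 7 ✓, 319 mod 9 = 4 ✓, 319 mod 5 = 4 ✓.

x ≡ 319 (mod 360).


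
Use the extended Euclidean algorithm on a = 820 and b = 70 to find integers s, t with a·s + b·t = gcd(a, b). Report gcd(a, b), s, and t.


Euclidean algorithm on (820, 70) — divide until remainder is 0:
  820 = 11 · 70 + 50
  70 = 1 · 50 + 20
  50 = 2 · 20 + 10
  20 = 2 · 10 + 0
gcd(820, 70) = 10.
Track Bezout coefficients alongside the remainders: start with r₀ = 820 = a·1 + b·0 (s = 1, t = 0) and r₁ = 70 = a·0 + b·1 (s = 0, t = 1); each new remainder r_{k+1} = r_{k-1} − q_k·r_k inherits s_{k+1} = s_{k-1} − q_k·s_k, t_{k+1} = t_{k-1} − q_k·t_k, so r_k = a·s_k + b·t_k at every step:
  q = 11: r = 50, s = 1 − 11·0 = 1, t = 0 − 11·1 = -11  (check: 820·1 + 70·(-11) = 50)
  q = 1: r = 20, s = 0 − 1·1 = -1, t = 1 − 1·(-11) = 12  (check: 820·(-1) + 70·12 = 20)
  q = 2: r = 10, s = 1 − 2·(-1) = 3, t = -11 − 2·12 = -35  (check: 820·3 + 70·(-35) = 10)
The row with r = 10 (the gcd) gives the Bezout coefficients s = 3, t = -35.
Result: 820 · (3) + 70 · (-35) = 10.

gcd(820, 70) = 10; s = 3, t = -35 (check: 820·3 + 70·(-35) = 10).


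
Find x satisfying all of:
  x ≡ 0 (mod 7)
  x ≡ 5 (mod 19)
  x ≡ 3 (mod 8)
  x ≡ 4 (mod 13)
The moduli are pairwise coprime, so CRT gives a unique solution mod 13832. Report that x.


Product of moduli M = 7 · 19 · 8 · 13 = 13832.
Merge one congruence at a time:
  Start: x ≡ 0 (mod 7).
  Combine with x ≡ 5 (mod 19); new modulus lcm = 133.
    Write x = 0 + 7·t and substitute into x ≡ 5 (mod 19): 7·t ≡ 5 − 0 = 5 (mod 19).
    The inverse of 7 mod 19 is 11 (since 7·11 = 77 = 4·19 + 1), so t ≡ 11·5 = 55 ≡ 17 (mod 19).
    Then x = 0 + 7·17 = 119, valid modulo lcm(7, 19) = 133: x ≡ 119 (mod 133).
  Combine with x ≡ 3 (mod 8); new modulus lcm = 1064.
    Write x = 119 + 133·t and substitute into x ≡ 3 (mod 8): 133·t ≡ 3 − 119 = -116 (mod 8).
    Reduce coefficients mod 8: 5·t ≡ 4 (mod 8).
    The inverse of 5 mod 8 is 5 (since 5·5 = 25 = 3·8 + 1), so t ≡ 5·4 = 20 ≡ 4 (mod 8).
    Then x = 119 + 133·4 = 651, valid modulo lcm(133, 8) = 1064: x ≡ 651 (mod 1064).
  Combine with x ≡ 4 (mod 13); new modulus lcm = 13832.
    Write x = 651 + 1064·t and substitute into x ≡ 4 (mod 13): 1064·t ≡ 4 − 651 = -647 (mod 13).
    Reduce coefficients mod 13: 11·t ≡ 3 (mod 13).
    The inverse of 11 mod 13 is 6 (since 11·6 = 66 = 5·13 + 1), so t ≡ 6·3 = 18 ≡ 5 (mod 13).
    Then x = 651 + 1064·5 = 5971, valid modulo lcm(1064, 13) = 13832: x ≡ 5971 (mod 13832).
Verify against each original: 5971 mod 7 = 0, 5971 mod 19 = 5, 5971 mod 8 = 3, 5971 mod 13 = 4.

x ≡ 5971 (mod 13832).


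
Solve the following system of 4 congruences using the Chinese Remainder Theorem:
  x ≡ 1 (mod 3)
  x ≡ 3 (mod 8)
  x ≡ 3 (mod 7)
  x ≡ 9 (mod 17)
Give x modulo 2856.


Product of moduli M = 3 · 8 · 7 · 17 = 2856.
Merge one congruence at a time:
  Start: x ≡ 1 (mod 3).
  Combine with x ≡ 3 (mod 8); new modulus lcm = 24.
    Write x = 1 + 3·t and substitute into x ≡ 3 (mod 8): 3·t ≡ 3 − 1 = 2 (mod 8).
    The inverse of 3 mod 8 is 3 (since 3·3 = 9 = 1·8 + 1), so t ≡ 3·2 = 6 ≡ 6 (mod 8).
    Then x = 1 + 3·6 = 19, valid modulo lcm(3, 8) = 24: x ≡ 19 (mod 24).
  Combine with x ≡ 3 (mod 7); new modulus lcm = 168.
    Write x = 19 + 24·t and substitute into x ≡ 3 (mod 7): 24·t ≡ 3 − 19 = -16 (mod 7).
    Reduce coefficients mod 7: 3·t ≡ 5 (mod 7).
    The inverse of 3 mod 7 is 5 (since 3·5 = 15 = 2·7 + 1), so t ≡ 5·5 = 25 ≡ 4 (mod 7).
    Then x = 19 + 24·4 = 115, valid modulo lcm(24, 7) = 168: x ≡ 115 (mod 168).
  Combine with x ≡ 9 (mod 17); new modulus lcm = 2856.
    Write x = 115 + 168·t and substitute into x ≡ 9 (mod 17): 168·t ≡ 9 − 115 = -106 (mod 17).
    Reduce coefficients mod 17: 15·t ≡ 13 (mod 17).
    The inverse of 15 mod 17 is 8 (since 15·8 = 120 = 7·17 + 1), so t ≡ 8·13 = 104 ≡ 2 (mod 17).
    Then x = 115 + 168·2 = 451, valid modulo lcm(168, 17) = 2856: x ≡ 451 (mod 2856).
Verify against each original: 451 mod 3 = 1, 451 mod 8 = 3, 451 mod 7 = 3, 451 mod 17 = 9.

x ≡ 451 (mod 2856).


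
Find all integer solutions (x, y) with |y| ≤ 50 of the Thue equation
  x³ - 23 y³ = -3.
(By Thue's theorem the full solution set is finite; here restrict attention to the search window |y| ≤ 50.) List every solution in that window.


The equation is x³ - 23y³ = -3. For fixed y, x³ = 23·y³ − 3, so a solution requires the RHS to be a perfect cube.
Strategy: iterate y from -50 to 50, compute RHS = 23·y³ − 3, and check whether it is a (positive or negative) perfect cube.
Check small values of y:
  y = 0: RHS = -3 is not a perfect cube.
  y = 1: RHS = 20 is not a perfect cube.
  y = -1: RHS = -26 is not a perfect cube.
  y = 2: RHS = 181 is not a perfect cube.
  y = -2: RHS = -187 is not a perfect cube.
  y = 3: RHS = 618 is not a perfect cube.
  y = -3: RHS = -624 is not a perfect cube.
Continuing the search up to |y| = 50 finds no solutions either.
No (x, y) in the scanned range satisfies the equation.

No integer solutions with |y| ≤ 50.


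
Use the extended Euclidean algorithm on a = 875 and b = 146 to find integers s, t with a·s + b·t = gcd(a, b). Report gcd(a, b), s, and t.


Euclidean algorithm on (875, 146) — divide until remainder is 0:
  875 = 5 · 146 + 145
  146 = 1 · 145 + 1
  145 = 145 · 1 + 0
gcd(875, 146) = 1.
Track Bezout coefficients alongside the remainders: start with r₀ = 875 = a·1 + b·0 (s = 1, t = 0) and r₁ = 146 = a·0 + b·1 (s = 0, t = 1); each new remainder r_{k+1} = r_{k-1} − q_k·r_k inherits s_{k+1} = s_{k-1} − q_k·s_k, t_{k+1} = t_{k-1} − q_k·t_k, so r_k = a·s_k + b·t_k at every step:
  q = 5: r = 145, s = 1 − 5·0 = 1, t = 0 − 5·1 = -5  (check: 875·1 + 146·(-5) = 145)
  q = 1: r = 1, s = 0 − 1·1 = -1, t = 1 − 1·(-5) = 6  (check: 875·(-1) + 146·6 = 1)
The row with r = 1 (the gcd) gives the Bezout coefficients s = -1, t = 6.
Result: 875 · (-1) + 146 · (6) = 1.

gcd(875, 146) = 1; s = -1, t = 6 (check: 875·(-1) + 146·6 = 1).


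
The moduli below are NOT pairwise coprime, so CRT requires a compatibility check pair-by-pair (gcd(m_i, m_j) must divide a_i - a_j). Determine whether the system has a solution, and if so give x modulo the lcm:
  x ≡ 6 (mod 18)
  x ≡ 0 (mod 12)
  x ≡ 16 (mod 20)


Moduli 18, 12, 20 are not pairwise coprime, so CRT works modulo lcm(m_i) when all pairwise compatibility conditions hold.
Pairwise compatibility: gcd(m_i, m_j) must divide a_i - a_j for every pair.
Merge one congruence at a time:
  Start: x ≡ 6 (mod 18).
  Combine with x ≡ 0 (mod 12): gcd(18, 12) = 6; 0 - 6 = -6, which IS divisible by 6, so compatible.
    Write x = 6 + 18·t and substitute into x ≡ 0 (mod 12): 18·t ≡ 0 − 6 = -6 (mod 12).
    Divide the congruence (and modulus) by g = 6: 3·t ≡ -1 (mod 2).
    Reduce coefficients mod 2: 1·t ≡ 1 (mod 2).
    So t ≡ 1 (mod 2).
    Then x = 6 + 18·1 = 24, valid modulo lcm(18, 12) = 36: x ≡ 24 (mod 36).
  Combine with x ≡ 16 (mod 20): gcd(36, 20) = 4; 16 - 24 = -8, which IS divisible by 4, so compatible.
    Write x = 24 + 36·t and substitute into x ≡ 16 (mod 20): 36·t ≡ 16 − 24 = -8 (mod 20).
    Divide the congruence (and modulus) by g = 4: 9·t ≡ -2 (mod 5).
    Reduce coefficients mod 5: 4·t ≡ 3 (mod 5).
    The inverse of 4 mod 5 is 4 (since 4·4 = 16 = 3·5 + 1), so t ≡ 4·3 = 12 ≡ 2 (mod 5).
    Then x = 24 + 36·2 = 96, valid modulo lcm(36, 20) = 180: x ≡ 96 (mod 180).
Verify: 96 mod 18 = 6, 96 mod 12 = 0, 96 mod 20 = 16.

x ≡ 96 (mod 180).


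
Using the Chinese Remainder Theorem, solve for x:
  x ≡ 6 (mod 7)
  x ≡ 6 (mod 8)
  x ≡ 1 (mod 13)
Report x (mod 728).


Moduli 7, 8, 13 are pairwise coprime; by CRT there is a unique solution modulo M = 7 · 8 · 13 = 728.
Solve pairwise, accumulating the modulus:
  Start with x ≡ 6 (mod 7).
  Combine with x ≡ 6 (mod 8): since gcd(7, 8) = 1, we get a unique residue mod 56.
    Write x = 6 + 7·t and substitute into x ≡ 6 (mod 8): 7·t ≡ 6 − 6 = 0 (mod 8).
    The inverse of 7 mod 8 is 7 (since 7·7 = 49 = 6·8 + 1), so t ≡ 7·0 = 0 ≡ 0 (mod 8).
    Then x = 6 + 7·0 = 6, valid modulo lcm(7, 8) = 56: x ≡ 6 (mod 56).
  Combine with x ≡ 1 (mod 13): since gcd(56, 13) = 1, we get a unique residue mod 728.
    Write x = 6 + 56·t and substitute into x ≡ 1 (mod 13): 56·t ≡ 1 − 6 = -5 (mod 13).
    Reduce coefficients mod 13: 4·t ≡ 8 (mod 13).
    The inverse of 4 mod 13 is 10 (since 4·10 = 40 = 3·13 + 1), so t ≡ 10·8 = 80 ≡ 2 (mod 13).
    Then x = 6 + 56·2 = 118, valid modulo lcm(56, 13) = 728: x ≡ 118 (mod 728).
Verify: 118 mod 7 = 6 ✓, 118 mod 8 = 6 ✓, 118 mod 13 = 1 ✓.

x ≡ 118 (mod 728).


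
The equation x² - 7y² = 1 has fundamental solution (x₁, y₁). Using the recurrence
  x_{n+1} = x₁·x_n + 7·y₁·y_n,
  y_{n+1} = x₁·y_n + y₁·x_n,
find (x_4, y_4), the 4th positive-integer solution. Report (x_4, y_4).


Step 1: Find the fundamental solution (x₁, y₁) of x² - 7y² = 1.
  Expand √7 as a continued fraction. a₀ = ⌊√7⌋ = 2; iterate m_{k+1} = d_k·a_k − m_k, d_{k+1} = (7 − m_{k+1}²)/d_k, a_{k+1} = ⌊(a₀ + m_{k+1})/d_{k+1}⌋ (starting m₀ = 0, d₀ = 1), with convergents p_k = a_k·p_{k-1} + p_{k-2}, q_k = a_k·q_{k-1} + q_{k-2} (p₋₁ = 1, q₋₁ = 0):
  k = 0: a₀ = 2; p₀/q₀ = 2/1; p₀² − 7·q₀² = 4 − 7 = -3.
  k = 1: m = 2, d = 3, a = ⌊(2 + 2)/3⌋ = 1; p/q = (1·2 + 1)/(1·1 + 0) = 3/1; p² − 7·q² = 9 − 7 = 2.
  k = 2: m = 1, d = 2, a = ⌊(2 + 1)/2⌋ = 1; p/q = (1·3 + 2)/(1·1 + 1) = 5/2; p² − 7·q² = 25 − 28 = -3.
  k = 3: m = 1, d = 3, a = ⌊(2 + 1)/3⌋ = 1; p/q = (1·5 + 3)/(1·2 + 1) = 8/3; p² − 7·q² = 64 − 63 = 1.
  The first convergent with p² − 7·q² = 1 gives the fundamental solution (x₁, y₁) = (8, 3).
Step 2: Apply the recurrence (x_{n+1}, y_{n+1}) = (x₁x_n + 7y₁y_n, x₁y_n + y₁x_n) repeatedly.
  From (x_1, y_1) = (8, 3): x_2 = 8·8 + 7·3·3 = 127; y_2 = 8·3 + 3·8 = 48.
  From (x_2, y_2) = (127, 48): x_3 = 8·127 + 7·3·48 = 2024; y_3 = 8·48 + 3·127 = 765.
  From (x_3, y_3) = (2024, 765): x_4 = 8·2024 + 7·3·765 = 32257; y_4 = 8·765 + 3·2024 = 12192.
Step 3: Verify x_4² - 7·y_4² = 1040514049 - 1040514048 = 1 (should be 1). ✓

(x_1, y_1) = (8, 3); (x_4, y_4) = (32257, 12192).


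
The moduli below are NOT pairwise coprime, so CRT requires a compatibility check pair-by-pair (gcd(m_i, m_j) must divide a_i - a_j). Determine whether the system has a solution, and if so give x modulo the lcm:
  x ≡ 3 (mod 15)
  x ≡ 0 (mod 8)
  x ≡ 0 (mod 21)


Moduli 15, 8, 21 are not pairwise coprime, so CRT works modulo lcm(m_i) when all pairwise compatibility conditions hold.
Pairwise compatibility: gcd(m_i, m_j) must divide a_i - a_j for every pair.
Merge one congruence at a time:
  Start: x ≡ 3 (mod 15).
  Combine with x ≡ 0 (mod 8): gcd(15, 8) = 1; 0 - 3 = -3, which IS divisible by 1, so compatible.
    Write x = 3 + 15·t and substitute into x ≡ 0 (mod 8): 15·t ≡ 0 − 3 = -3 (mod 8).
    Reduce coefficients mod 8: 7·t ≡ 5 (mod 8).
    The inverse of 7 mod 8 is 7 (since 7·7 = 49 = 6·8 + 1), so t ≡ 7·5 = 35 ≡ 3 (mod 8).
    Then x = 3 + 15·3 = 48, valid modulo lcm(15, 8) = 120: x ≡ 48 (mod 120).
  Combine with x ≡ 0 (mod 21): gcd(120, 21) = 3; 0 - 48 = -48, which IS divisible by 3, so compatible.
    Write x = 48 + 120·t and substitute into x ≡ 0 (mod 21): 120·t ≡ 0 − 48 = -48 (mod 21).
    Divide the congruence (and modulus) by g = 3: 40·t ≡ -16 (mod 7).
    Reduce coefficients mod 7: 5·t ≡ 5 (mod 7).
    The inverse of 5 mod 7 is 3 (since 5·3 = 15 = 2·7 + 1), so t ≡ 3·5 = 15 ≡ 1 (mod 7).
    Then x = 48 + 120·1 = 168, valid modulo lcm(120, 21) = 840: x ≡ 168 (mod 840).
Verify: 168 mod 15 = 3, 168 mod 8 = 0, 168 mod 21 = 0.

x ≡ 168 (mod 840).


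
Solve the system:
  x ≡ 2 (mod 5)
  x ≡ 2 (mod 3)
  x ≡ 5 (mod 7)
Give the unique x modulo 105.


Moduli 5, 3, 7 are pairwise coprime; by CRT there is a unique solution modulo M = 5 · 3 · 7 = 105.
Solve pairwise, accumulating the modulus:
  Start with x ≡ 2 (mod 5).
  Combine with x ≡ 2 (mod 3): since gcd(5, 3) = 1, we get a unique residue mod 15.
    Write x = 2 + 5·t and substitute into x ≡ 2 (mod 3): 5·t ≡ 2 − 2 = 0 (mod 3).
    Reduce coefficients mod 3: 2·t ≡ 0 (mod 3).
    The inverse of 2 mod 3 is 2 (since 2·2 = 4 = 1·3 + 1), so t ≡ 2·0 = 0 ≡ 0 (mod 3).
    Then x = 2 + 5·0 = 2, valid modulo lcm(5, 3) = 15: x ≡ 2 (mod 15).
  Combine with x ≡ 5 (mod 7): since gcd(15, 7) = 1, we get a unique residue mod 105.
    Write x = 2 + 15·t and substitute into x ≡ 5 (mod 7): 15·t ≡ 5 − 2 = 3 (mod 7).
    Reduce coefficients mod 7: 1·t ≡ 3 (mod 7).
    So t ≡ 3 (mod 7).
    Then x = 2 + 15·3 = 47, valid modulo lcm(15, 7) = 105: x ≡ 47 (mod 105).
Verify: 47 mod 5 = 2 ✓, 47 mod 3 = 2 ✓, 47 mod 7 = 5 ✓.

x ≡ 47 (mod 105).


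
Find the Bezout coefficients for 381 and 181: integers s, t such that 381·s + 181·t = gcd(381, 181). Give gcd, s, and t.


Euclidean algorithm on (381, 181) — divide until remainder is 0:
  381 = 2 · 181 + 19
  181 = 9 · 19 + 10
  19 = 1 · 10 + 9
  10 = 1 · 9 + 1
  9 = 9 · 1 + 0
gcd(381, 181) = 1.
Track Bezout coefficients alongside the remainders: start with r₀ = 381 = a·1 + b·0 (s = 1, t = 0) and r₁ = 181 = a·0 + b·1 (s = 0, t = 1); each new remainder r_{k+1} = r_{k-1} − q_k·r_k inherits s_{k+1} = s_{k-1} − q_k·s_k, t_{k+1} = t_{k-1} − q_k·t_k, so r_k = a·s_k + b·t_k at every step:
  q = 2: r = 19, s = 1 − 2·0 = 1, t = 0 − 2·1 = -2  (check: 381·1 + 181·(-2) = 19)
  q = 9: r = 10, s = 0 − 9·1 = -9, t = 1 − 9·(-2) = 19  (check: 381·(-9) + 181·19 = 10)
  q = 1: r = 9, s = 1 − 1·(-9) = 10, t = -2 − 1·19 = -21  (check: 381·10 + 181·(-21) = 9)
  q = 1: r = 1, s = -9 − 1·10 = -19, t = 19 − 1·(-21) = 40  (check: 381·(-19) + 181·40 = 1)
The row with r = 1 (the gcd) gives the Bezout coefficients s = -19, t = 40.
Result: 381 · (-19) + 181 · (40) = 1.

gcd(381, 181) = 1; s = -19, t = 40 (check: 381·(-19) + 181·40 = 1).


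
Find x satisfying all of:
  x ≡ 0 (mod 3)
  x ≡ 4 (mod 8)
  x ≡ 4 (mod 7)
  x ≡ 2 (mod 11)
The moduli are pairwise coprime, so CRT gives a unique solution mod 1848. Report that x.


Product of moduli M = 3 · 8 · 7 · 11 = 1848.
Merge one congruence at a time:
  Start: x ≡ 0 (mod 3).
  Combine with x ≡ 4 (mod 8); new modulus lcm = 24.
    Write x = 0 + 3·t and substitute into x ≡ 4 (mod 8): 3·t ≡ 4 − 0 = 4 (mod 8).
    The inverse of 3 mod 8 is 3 (since 3·3 = 9 = 1·8 + 1), so t ≡ 3·4 = 12 ≡ 4 (mod 8).
    Then x = 0 + 3·4 = 12, valid modulo lcm(3, 8) = 24: x ≡ 12 (mod 24).
  Combine with x ≡ 4 (mod 7); new modulus lcm = 168.
    Write x = 12 + 24·t and substitute into x ≡ 4 (mod 7): 24·t ≡ 4 − 12 = -8 (mod 7).
    Reduce coefficients mod 7: 3·t ≡ 6 (mod 7).
    The inverse of 3 mod 7 is 5 (since 3·5 = 15 = 2·7 + 1), so t ≡ 5·6 = 30 ≡ 2 (mod 7).
    Then x = 12 + 24·2 = 60, valid modulo lcm(24, 7) = 168: x ≡ 60 (mod 168).
  Combine with x ≡ 2 (mod 11); new modulus lcm = 1848.
    Write x = 60 + 168·t and substitute into x ≡ 2 (mod 11): 168·t ≡ 2 − 60 = -58 (mod 11).
    Reduce coefficients mod 11: 3·t ≡ 8 (mod 11).
    The inverse of 3 mod 11 is 4 (since 3·4 = 12 = 1·11 + 1), so t ≡ 4·8 = 32 ≡ 10 (mod 11).
    Then x = 60 + 168·10 = 1740, valid modulo lcm(168, 11) = 1848: x ≡ 1740 (mod 1848).
Verify against each original: 1740 mod 3 = 0, 1740 mod 8 = 4, 1740 mod 7 = 4, 1740 mod 11 = 2.

x ≡ 1740 (mod 1848).


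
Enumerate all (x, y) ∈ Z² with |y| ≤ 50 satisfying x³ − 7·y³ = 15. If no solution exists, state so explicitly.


The equation is x³ - 7y³ = 15. For fixed y, x³ = 7·y³ + 15, so a solution requires the RHS to be a perfect cube.
Strategy: iterate y from -50 to 50, compute RHS = 7·y³ + 15, and check whether it is a (positive or negative) perfect cube.
Check small values of y:
  y = 0: RHS = 15 is not a perfect cube.
  y = 1: RHS = 22 is not a perfect cube.
  y = -1: RHS = 8 = (2)³ ⇒ x = 2 works.
  y = 2: RHS = 71 is not a perfect cube.
  y = -2: RHS = -41 is not a perfect cube.
  y = 3: RHS = 204 is not a perfect cube.
  y = -3: RHS = -174 is not a perfect cube.
Continuing, at y = 23: RHS = 85184 = (44)³ ⇒ x = 44 works.
Searching the remaining y in |y| ≤ 50 finds no further solutions.
Collected solutions: (2, -1), (44, 23).

Solutions (with |y| ≤ 50): (2, -1), (44, 23).


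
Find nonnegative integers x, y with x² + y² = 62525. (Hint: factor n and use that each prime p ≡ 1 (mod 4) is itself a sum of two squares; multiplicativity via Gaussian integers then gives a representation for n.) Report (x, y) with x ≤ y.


Step 1: Factor n = 62525 = 5^2 · 41 · 61.
Step 2: Check the mod-4 condition on each prime factor: 5 ≡ 1 (mod 4), exponent 2; 41 ≡ 1 (mod 4), exponent 1; 61 ≡ 1 (mod 4), exponent 1.
All primes ≡ 3 (mod 4) appear to even exponent (or don't appear), so by the two-squares theorem n IS expressible as a sum of two squares.
Step 3: Build a representation. Group n = k² · m with k = 5 and m = 41 · 61 = 2501 (a product of primes ≡ 1 (mod 4)); a representation of m scales to one of n via (k·x)² + (k·y)² = k²(x² + y²). Each prime p ≡ 1 (mod 4) is itself a sum of two squares; find a² by testing p − a² for a perfect square:
  41: 41 − 1² = 40, 41 − 2² = 37, 41 − 3² = 32, 41 − 4² = 25 = 5² ⇒ 41 = 4² + 5².
  61: 61 − 1² = 60, 61 − 2² = 57, 61 − 3² = 52, 61 − 4² = 45, 61 − 5² = 36 = 6² ⇒ 61 = 5² + 6².
  Combine using the Brahmagupta–Fibonacci identity (a² + b²)(c² + d²) = (ac − bd)² + (ad + bc)² = (ac + bd)² + (ad − bc)²:
  41 · 61 = 2501: from (4² + 5²)(5² + 6²), take (4·5 − 5·6, 4·6 + 5·5) = (20 − 30, 24 + 25) = (-10, 49); dropping signs (only squares matter) gives (10, 49); check 10² + 49² = 100 + 2401 = 2501 ✓.
  Scale by k = 5: (5·10, 5·49) = (50, 245).
Step 4: Order so x ≤ y and verify: 50² + 245² = 2500 + 60025 = 62525 = n. ✓

n = 62525 = 50² + 245² (one valid representation with x ≤ y).


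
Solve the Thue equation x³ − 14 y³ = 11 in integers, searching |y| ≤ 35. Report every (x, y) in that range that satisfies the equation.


The equation is x³ - 14y³ = 11. For fixed y, x³ = 14·y³ + 11, so a solution requires the RHS to be a perfect cube.
Strategy: iterate y from -35 to 35, compute RHS = 14·y³ + 11, and check whether it is a (positive or negative) perfect cube.
Check small values of y:
  y = 0: RHS = 11 is not a perfect cube.
  y = 1: RHS = 25 is not a perfect cube.
  y = -1: RHS = -3 is not a perfect cube.
  y = 2: RHS = 123 is not a perfect cube.
  y = -2: RHS = -101 is not a perfect cube.
  y = 3: RHS = 389 is not a perfect cube.
  y = -3: RHS = -367 is not a perfect cube.
Continuing the search up to |y| = 35 finds no solutions either.
No (x, y) in the scanned range satisfies the equation.

No integer solutions with |y| ≤ 35.


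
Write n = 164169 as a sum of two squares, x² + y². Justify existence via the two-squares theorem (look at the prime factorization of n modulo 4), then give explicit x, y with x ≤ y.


Step 1: Factor n = 164169 = 3^2 · 17 · 29 · 37.
Step 2: Check the mod-4 condition on each prime factor: 3 ≡ 3 (mod 4), exponent 2 (must be even); 17 ≡ 1 (mod 4), exponent 1; 29 ≡ 1 (mod 4), exponent 1; 37 ≡ 1 (mod 4), exponent 1.
All primes ≡ 3 (mod 4) appear to even exponent (or don't appear), so by the two-squares theorem n IS expressible as a sum of two squares.
Step 3: Build a representation. Group n = k² · m with k = 3 and m = 17 · 29 · 37 = 18241 (a product of primes ≡ 1 (mod 4)); a representation of m scales to one of n via (k·x)² + (k·y)² = k²(x² + y²). Each prime p ≡ 1 (mod 4) is itself a sum of two squares; find a² by testing p − a² for a perfect square:
  17: 17 − 1² = 16 = 4² ⇒ 17 = 1² + 4².
  29: 29 − 1² = 28, 29 − 2² = 25 = 5² ⇒ 29 = 2² + 5².
  37: 37 − 1² = 36 = 6² ⇒ 37 = 1² + 6².
  Combine using the Brahmagupta–Fibonacci identity (a² + b²)(c² + d²) = (ac − bd)² + (ad + bc)² = (ac + bd)² + (ad − bc)²:
  17 · 29 = 493: from (1² + 4²)(2² + 5²), take (1·2 − 4·5, 1·5 + 4·2) = (2 − 20, 5 + 8) = (-18, 13); dropping signs (only squares matter) gives (18, 13); check 18² + 13² = 324 + 169 = 493 ✓.
  493 · 37 = 18241: from (18² + 13²)(1² + 6²), take (18·1 − 13·6, 18·6 + 13·1) = (18 − 78, 108 + 13) = (-60, 121); dropping signs (only squares matter) gives (60, 121); check 60² + 121² = 3600 + 14641 = 18241 ✓.
  Scale by k = 3: (3·60, 3·121) = (180, 363).
Step 4: Order so x ≤ y and verify: 180² + 363² = 32400 + 131769 = 164169 = n. ✓

n = 164169 = 180² + 363² (one valid representation with x ≤ y).


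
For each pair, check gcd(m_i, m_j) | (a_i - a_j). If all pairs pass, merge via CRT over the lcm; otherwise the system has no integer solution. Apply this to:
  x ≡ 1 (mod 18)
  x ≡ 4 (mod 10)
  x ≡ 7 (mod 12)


Moduli 18, 10, 12 are not pairwise coprime, so CRT works modulo lcm(m_i) when all pairwise compatibility conditions hold.
Pairwise compatibility: gcd(m_i, m_j) must divide a_i - a_j for every pair.
Merge one congruence at a time:
  Start: x ≡ 1 (mod 18).
  Combine with x ≡ 4 (mod 10): gcd(18, 10) = 2, and 4 - 1 = 3 is NOT divisible by 2.
    ⇒ system is inconsistent (no integer solution).

No solution (the system is inconsistent).


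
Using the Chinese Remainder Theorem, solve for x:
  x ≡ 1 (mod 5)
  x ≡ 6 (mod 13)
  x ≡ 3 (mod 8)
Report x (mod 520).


Moduli 5, 13, 8 are pairwise coprime; by CRT there is a unique solution modulo M = 5 · 13 · 8 = 520.
Solve pairwise, accumulating the modulus:
  Start with x ≡ 1 (mod 5).
  Combine with x ≡ 6 (mod 13): since gcd(5, 13) = 1, we get a unique residue mod 65.
    Write x = 1 + 5·t and substitute into x ≡ 6 (mod 13): 5·t ≡ 6 − 1 = 5 (mod 13).
    The inverse of 5 mod 13 is 8 (since 5·8 = 40 = 3·13 + 1), so t ≡ 8·5 = 40 ≡ 1 (mod 13).
    Then x = 1 + 5·1 = 6, valid modulo lcm(5, 13) = 65: x ≡ 6 (mod 65).
  Combine with x ≡ 3 (mod 8): since gcd(65, 8) = 1, we get a unique residue mod 520.
    Write x = 6 + 65·t and substitute into x ≡ 3 (mod 8): 65·t ≡ 3 − 6 = -3 (mod 8).
    Reduce coefficients mod 8: 1·t ≡ 5 (mod 8).
    So t ≡ 5 (mod 8).
    Then x = 6 + 65·5 = 331, valid modulo lcm(65, 8) = 520: x ≡ 331 (mod 520).
Verify: 331 mod 5 = 1 ✓, 331 mod 13 = 6 ✓, 331 mod 8 = 3 ✓.

x ≡ 331 (mod 520).


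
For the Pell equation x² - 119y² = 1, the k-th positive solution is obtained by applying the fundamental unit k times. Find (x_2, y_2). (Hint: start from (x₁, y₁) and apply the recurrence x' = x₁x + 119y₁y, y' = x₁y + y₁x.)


Step 1: Find the fundamental solution (x₁, y₁) of x² - 119y² = 1.
  Expand √119 as a continued fraction. a₀ = ⌊√119⌋ = 10; iterate m_{k+1} = d_k·a_k − m_k, d_{k+1} = (119 − m_{k+1}²)/d_k, a_{k+1} = ⌊(a₀ + m_{k+1})/d_{k+1}⌋ (starting m₀ = 0, d₀ = 1), with convergents p_k = a_k·p_{k-1} + p_{k-2}, q_k = a_k·q_{k-1} + q_{k-2} (p₋₁ = 1, q₋₁ = 0):
  k = 0: a₀ = 10; p₀/q₀ = 10/1; p₀² − 119·q₀² = 100 − 119 = -19.
  k = 1: m = 10, d = 19, a = ⌊(10 + 10)/19⌋ = 1; p/q = (1·10 + 1)/(1·1 + 0) = 11/1; p² − 119·q² = 121 − 119 = 2.
  k = 2: m = 9, d = 2, a = ⌊(10 + 9)/2⌋ = 9; p/q = (9·11 + 10)/(9·1 + 1) = 109/10; p² − 119·q² = 11881 − 11900 = -19.
  k = 3: m = 9, d = 19, a = ⌊(10 + 9)/19⌋ = 1; p/q = (1·109 + 11)/(1·10 + 1) = 120/11; p² − 119·q² = 14400 − 14399 = 1.
  The first convergent with p² − 119·q² = 1 gives the fundamental solution (x₁, y₁) = (120, 11).
Step 2: Apply the recurrence (x_{n+1}, y_{n+1}) = (x₁x_n + 119y₁y_n, x₁y_n + y₁x_n) repeatedly.
  From (x_1, y_1) = (120, 11): x_2 = 120·120 + 119·11·11 = 28799; y_2 = 120·11 + 11·120 = 2640.
Step 3: Verify x_2² - 119·y_2² = 829382401 - 829382400 = 1 (should be 1). ✓

(x_1, y_1) = (120, 11); (x_2, y_2) = (28799, 2640).


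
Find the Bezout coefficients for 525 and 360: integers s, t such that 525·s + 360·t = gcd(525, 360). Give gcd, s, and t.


Euclidean algorithm on (525, 360) — divide until remainder is 0:
  525 = 1 · 360 + 165
  360 = 2 · 165 + 30
  165 = 5 · 30 + 15
  30 = 2 · 15 + 0
gcd(525, 360) = 15.
Track Bezout coefficients alongside the remainders: start with r₀ = 525 = a·1 + b·0 (s = 1, t = 0) and r₁ = 360 = a·0 + b·1 (s = 0, t = 1); each new remainder r_{k+1} = r_{k-1} − q_k·r_k inherits s_{k+1} = s_{k-1} − q_k·s_k, t_{k+1} = t_{k-1} − q_k·t_k, so r_k = a·s_k + b·t_k at every step:
  q = 1: r = 165, s = 1 − 1·0 = 1, t = 0 − 1·1 = -1  (check: 525·1 + 360·(-1) = 165)
  q = 2: r = 30, s = 0 − 2·1 = -2, t = 1 − 2·(-1) = 3  (check: 525·(-2) + 360·3 = 30)
  q = 5: r = 15, s = 1 − 5·(-2) = 11, t = -1 − 5·3 = -16  (check: 525·11 + 360·(-16) = 15)
The row with r = 15 (the gcd) gives the Bezout coefficients s = 11, t = -16.
Result: 525 · (11) + 360 · (-16) = 15.

gcd(525, 360) = 15; s = 11, t = -16 (check: 525·11 + 360·(-16) = 15).


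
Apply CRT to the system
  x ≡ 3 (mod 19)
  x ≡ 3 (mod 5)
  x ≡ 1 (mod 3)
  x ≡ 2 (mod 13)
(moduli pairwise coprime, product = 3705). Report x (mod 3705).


Product of moduli M = 19 · 5 · 3 · 13 = 3705.
Merge one congruence at a time:
  Start: x ≡ 3 (mod 19).
  Combine with x ≡ 3 (mod 5); new modulus lcm = 95.
    Write x = 3 + 19·t and substitute into x ≡ 3 (mod 5): 19·t ≡ 3 − 3 = 0 (mod 5).
    Reduce coefficients mod 5: 4·t ≡ 0 (mod 5).
    The inverse of 4 mod 5 is 4 (since 4·4 = 16 = 3·5 + 1), so t ≡ 4·0 = 0 ≡ 0 (mod 5).
    Then x = 3 + 19·0 = 3, valid modulo lcm(19, 5) = 95: x ≡ 3 (mod 95).
  Combine with x ≡ 1 (mod 3); new modulus lcm = 285.
    Write x = 3 + 95·t and substitute into x ≡ 1 (mod 3): 95·t ≡ 1 − 3 = -2 (mod 3).
    Reduce coefficients mod 3: 2·t ≡ 1 (mod 3).
    The inverse of 2 mod 3 is 2 (since 2·2 = 4 = 1·3 + 1), so t ≡ 2·1 = 2 ≡ 2 (mod 3).
    Then x = 3 + 95·2 = 193, valid modulo lcm(95, 3) = 285: x ≡ 193 (mod 285).
  Combine with x ≡ 2 (mod 13); new modulus lcm = 3705.
    Write x = 193 + 285·t and substitute into x ≡ 2 (mod 13): 285·t ≡ 2 − 193 = -191 (mod 13).
    Reduce coefficients mod 13: 12·t ≡ 4 (mod 13).
    The inverse of 12 mod 13 is 12 (since 12·12 = 144 = 11·13 + 1), so t ≡ 12·4 = 48 ≡ 9 (mod 13).
    Then x = 193 + 285·9 = 2758, valid modulo lcm(285, 13) = 3705: x ≡ 2758 (mod 3705).
Verify against each original: 2758 mod 19 = 3, 2758 mod 5 = 3, 2758 mod 3 = 1, 2758 mod 13 = 2.

x ≡ 2758 (mod 3705).


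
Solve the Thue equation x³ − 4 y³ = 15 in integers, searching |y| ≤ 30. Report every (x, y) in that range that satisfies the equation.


The equation is x³ - 4y³ = 15. For fixed y, x³ = 4·y³ + 15, so a solution requires the RHS to be a perfect cube.
Strategy: iterate y from -30 to 30, compute RHS = 4·y³ + 15, and check whether it is a (positive or negative) perfect cube.
Check small values of y:
  y = 0: RHS = 15 is not a perfect cube.
  y = 1: RHS = 19 is not a perfect cube.
  y = -1: RHS = 11 is not a perfect cube.
  y = 2: RHS = 47 is not a perfect cube.
  y = -2: RHS = -17 is not a perfect cube.
  y = 3: RHS = 123 is not a perfect cube.
  y = -3: RHS = -93 is not a perfect cube.
Continuing the search up to |y| = 30 finds no solutions either.
No (x, y) in the scanned range satisfies the equation.

No integer solutions with |y| ≤ 30.


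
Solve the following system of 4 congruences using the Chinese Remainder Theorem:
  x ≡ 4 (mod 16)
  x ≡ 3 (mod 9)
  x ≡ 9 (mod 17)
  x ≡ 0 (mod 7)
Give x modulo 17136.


Product of moduli M = 16 · 9 · 17 · 7 = 17136.
Merge one congruence at a time:
  Start: x ≡ 4 (mod 16).
  Combine with x ≡ 3 (mod 9); new modulus lcm = 144.
    Write x = 4 + 16·t and substitute into x ≡ 3 (mod 9): 16·t ≡ 3 − 4 = -1 (mod 9).
    Reduce coefficients mod 9: 7·t ≡ 8 (mod 9).
    The inverse of 7 mod 9 is 4 (since 7·4 = 28 = 3·9 + 1), so t ≡ 4·8 = 32 ≡ 5 (mod 9).
    Then x = 4 + 16·5 = 84, valid modulo lcm(16, 9) = 144: x ≡ 84 (mod 144).
  Combine with x ≡ 9 (mod 17); new modulus lcm = 2448.
    Write x = 84 + 144·t and substitute into x ≡ 9 (mod 17): 144·t ≡ 9 − 84 = -75 (mod 17).
    Reduce coefficients mod 17: 8·t ≡ 10 (mod 17).
    The inverse of 8 mod 17 is 15 (since 8·15 = 120 = 7·17 + 1), so t ≡ 15·10 = 150 ≡ 14 (mod 17).
    Then x = 84 + 144·14 = 2100, valid modulo lcm(144, 17) = 2448: x ≡ 2100 (mod 2448).
  Combine with x ≡ 0 (mod 7); new modulus lcm = 17136.
    Write x = 2100 + 2448·t and substitute into x ≡ 0 (mod 7): 2448·t ≡ 0 − 2100 = -2100 (mod 7).
    Reduce coefficients mod 7: 5·t ≡ 0 (mod 7).
    The inverse of 5 mod 7 is 3 (since 5·3 = 15 = 2·7 + 1), so t ≡ 3·0 = 0 ≡ 0 (mod 7).
    Then x = 2100 + 2448·0 = 2100, valid modulo lcm(2448, 7) = 17136: x ≡ 2100 (mod 17136).
Verify against each original: 2100 mod 16 = 4, 2100 mod 9 = 3, 2100 mod 17 = 9, 2100 mod 7 = 0.

x ≡ 2100 (mod 17136).


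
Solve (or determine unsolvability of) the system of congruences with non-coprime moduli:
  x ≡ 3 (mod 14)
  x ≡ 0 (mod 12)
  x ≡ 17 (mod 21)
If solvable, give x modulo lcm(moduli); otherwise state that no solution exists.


Moduli 14, 12, 21 are not pairwise coprime, so CRT works modulo lcm(m_i) when all pairwise compatibility conditions hold.
Pairwise compatibility: gcd(m_i, m_j) must divide a_i - a_j for every pair.
Merge one congruence at a time:
  Start: x ≡ 3 (mod 14).
  Combine with x ≡ 0 (mod 12): gcd(14, 12) = 2, and 0 - 3 = -3 is NOT divisible by 2.
    ⇒ system is inconsistent (no integer solution).

No solution (the system is inconsistent).


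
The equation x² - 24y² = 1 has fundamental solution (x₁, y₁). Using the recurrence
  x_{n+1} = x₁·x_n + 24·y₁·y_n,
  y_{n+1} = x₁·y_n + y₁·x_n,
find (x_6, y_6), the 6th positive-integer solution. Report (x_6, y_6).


Step 1: Find the fundamental solution (x₁, y₁) of x² - 24y² = 1.
  Expand √24 as a continued fraction. a₀ = ⌊√24⌋ = 4; iterate m_{k+1} = d_k·a_k − m_k, d_{k+1} = (24 − m_{k+1}²)/d_k, a_{k+1} = ⌊(a₀ + m_{k+1})/d_{k+1}⌋ (starting m₀ = 0, d₀ = 1), with convergents p_k = a_k·p_{k-1} + p_{k-2}, q_k = a_k·q_{k-1} + q_{k-2} (p₋₁ = 1, q₋₁ = 0):
  k = 0: a₀ = 4; p₀/q₀ = 4/1; p₀² − 24·q₀² = 16 − 24 = -8.
  k = 1: m = 4, d = 8, a = ⌊(4 + 4)/8⌋ = 1; p/q = (1·4 + 1)/(1·1 + 0) = 5/1; p² − 24·q² = 25 − 24 = 1.
  The first convergent with p² − 24·q² = 1 gives the fundamental solution (x₁, y₁) = (5, 1).
Step 2: Apply the recurrence (x_{n+1}, y_{n+1}) = (x₁x_n + 24y₁y_n, x₁y_n + y₁x_n) repeatedly.
  From (x_1, y_1) = (5, 1): x_2 = 5·5 + 24·1·1 = 49; y_2 = 5·1 + 1·5 = 10.
  From (x_2, y_2) = (49, 10): x_3 = 5·49 + 24·1·10 = 485; y_3 = 5·10 + 1·49 = 99.
  From (x_3, y_3) = (485, 99): x_4 = 5·485 + 24·1·99 = 4801; y_4 = 5·99 + 1·485 = 980.
  From (x_4, y_4) = (4801, 980): x_5 = 5·4801 + 24·1·980 = 47525; y_5 = 5·980 + 1·4801 = 9701.
  From (x_5, y_5) = (47525, 9701): x_6 = 5·47525 + 24·1·9701 = 470449; y_6 = 5·9701 + 1·47525 = 96030.
Step 3: Verify x_6² - 24·y_6² = 221322261601 - 221322261600 = 1 (should be 1). ✓

(x_1, y_1) = (5, 1); (x_6, y_6) = (470449, 96030).
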